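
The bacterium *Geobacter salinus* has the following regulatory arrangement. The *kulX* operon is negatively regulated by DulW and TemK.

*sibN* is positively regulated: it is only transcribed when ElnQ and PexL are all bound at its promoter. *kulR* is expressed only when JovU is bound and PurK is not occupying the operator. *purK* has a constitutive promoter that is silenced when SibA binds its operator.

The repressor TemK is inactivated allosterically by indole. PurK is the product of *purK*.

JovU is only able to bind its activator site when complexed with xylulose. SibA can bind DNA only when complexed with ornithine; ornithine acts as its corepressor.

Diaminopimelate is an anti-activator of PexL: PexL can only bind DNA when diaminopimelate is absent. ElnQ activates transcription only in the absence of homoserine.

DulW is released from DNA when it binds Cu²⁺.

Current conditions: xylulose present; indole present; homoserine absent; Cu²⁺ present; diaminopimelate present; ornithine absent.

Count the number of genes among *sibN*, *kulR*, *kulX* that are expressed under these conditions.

1

Homoserine is absent, so ElnQ is active.
Diaminopimelate is present, so PexL is inactive.
Required activator PexL is absent, so *sibN* is not transcribed.
→ *sibN* is OFF.
Xylulose is present, so JovU is active.
Ornithine is absent, so SibA is inactive.
With no repressor bound, *purK* is transcribed.
So PurK is produced and active.
With repressor PurK bound, *kulR* is not transcribed.
→ *kulR* is OFF.
Cu²⁺ is present, so DulW is inactive.
Indole is present, so TemK is inactive.
With no repressor bound, *kulX* is transcribed.
→ *kulX* is ON.
1 of the 3 genes is transcribed.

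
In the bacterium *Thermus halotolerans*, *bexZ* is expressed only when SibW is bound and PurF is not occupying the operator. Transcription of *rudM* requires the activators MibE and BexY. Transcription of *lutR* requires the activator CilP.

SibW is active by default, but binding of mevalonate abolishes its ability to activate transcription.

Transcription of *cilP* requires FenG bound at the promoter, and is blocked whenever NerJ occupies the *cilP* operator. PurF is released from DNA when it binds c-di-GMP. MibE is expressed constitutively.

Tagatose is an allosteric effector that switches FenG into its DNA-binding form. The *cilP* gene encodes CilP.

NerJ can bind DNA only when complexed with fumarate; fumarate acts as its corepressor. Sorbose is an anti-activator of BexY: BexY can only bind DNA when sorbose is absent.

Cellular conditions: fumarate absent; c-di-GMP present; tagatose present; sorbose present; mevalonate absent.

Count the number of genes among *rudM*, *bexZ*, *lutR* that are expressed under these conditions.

2

MibE is produced constitutively and is active.
Sorbose is present, so BexY is inactive.
Required activator BexY is absent, so *rudM* is not transcribed.
→ *rudM* is OFF.
c-di-GMP is present, so PurF is inactive.
Mevalonate is absent, so SibW is active.
No repressor is bound and SibW is active, so *bexZ* is transcribed.
→ *bexZ* is ON.
Fumarate is absent, so NerJ is inactive.
Tagatose is present, so FenG is active.
No repressor is bound and FenG is active, so *cilP* is transcribed.
So CilP is produced and active.
No repressor is bound and CilP is active, so *lutR* is transcribed.
→ *lutR* is ON.
2 of the 3 genes are transcribed.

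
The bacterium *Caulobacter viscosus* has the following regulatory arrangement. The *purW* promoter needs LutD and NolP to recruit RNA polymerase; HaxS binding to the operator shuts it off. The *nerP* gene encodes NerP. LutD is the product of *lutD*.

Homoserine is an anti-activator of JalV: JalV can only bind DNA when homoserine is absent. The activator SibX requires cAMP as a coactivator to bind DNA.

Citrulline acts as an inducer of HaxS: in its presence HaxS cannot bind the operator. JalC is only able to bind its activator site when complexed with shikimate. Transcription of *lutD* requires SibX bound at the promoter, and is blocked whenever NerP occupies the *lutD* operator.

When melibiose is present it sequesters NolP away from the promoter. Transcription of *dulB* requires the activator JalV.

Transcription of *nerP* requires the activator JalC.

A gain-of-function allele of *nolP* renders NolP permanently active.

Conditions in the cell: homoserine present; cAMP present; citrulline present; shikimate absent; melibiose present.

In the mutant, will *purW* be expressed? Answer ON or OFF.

Citrulline is present, so HaxS is inactive.
Shikimate is absent, so JalC is inactive.
Required activator JalC is absent, so *nerP* is not transcribed.
So NerP is not produced.
cAMP is present, so SibX is active.
No repressor is bound and SibX is active, so *lutD* is transcribed.
So LutD is produced and active.
NolP is constitutively active in this strain.
No repressor is bound and LutD and NolP are active, so *purW* is transcribed.

ON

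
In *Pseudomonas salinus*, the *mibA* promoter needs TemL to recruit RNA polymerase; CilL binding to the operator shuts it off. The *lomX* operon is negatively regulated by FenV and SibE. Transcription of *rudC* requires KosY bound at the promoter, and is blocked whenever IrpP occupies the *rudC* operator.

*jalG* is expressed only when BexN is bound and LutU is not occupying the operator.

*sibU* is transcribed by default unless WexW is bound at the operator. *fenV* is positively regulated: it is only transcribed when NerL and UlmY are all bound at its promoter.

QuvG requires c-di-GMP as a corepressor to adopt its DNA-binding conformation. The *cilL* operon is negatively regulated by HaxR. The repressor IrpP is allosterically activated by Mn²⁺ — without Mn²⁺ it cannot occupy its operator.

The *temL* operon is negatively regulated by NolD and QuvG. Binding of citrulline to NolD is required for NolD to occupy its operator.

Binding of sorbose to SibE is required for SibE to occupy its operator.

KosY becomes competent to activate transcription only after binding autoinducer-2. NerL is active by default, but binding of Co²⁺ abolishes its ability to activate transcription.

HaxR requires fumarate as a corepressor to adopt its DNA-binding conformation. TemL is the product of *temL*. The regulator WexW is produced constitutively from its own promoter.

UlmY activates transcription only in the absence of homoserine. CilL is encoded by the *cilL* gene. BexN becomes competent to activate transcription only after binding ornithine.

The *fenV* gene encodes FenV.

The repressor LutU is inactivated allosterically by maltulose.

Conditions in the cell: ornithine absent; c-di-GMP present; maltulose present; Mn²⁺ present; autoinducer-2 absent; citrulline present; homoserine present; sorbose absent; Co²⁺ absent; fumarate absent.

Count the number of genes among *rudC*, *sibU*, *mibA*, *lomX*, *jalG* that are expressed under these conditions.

Autoinducer-2 is absent, so KosY is inactive.
Mn²⁺ is present, so IrpP is active.
With repressor IrpP bound, *rudC* is not transcribed.
→ *rudC* is OFF.
WexW is produced constitutively and is active.
With repressor WexW bound, *sibU* is not transcribed.
→ *sibU* is OFF.
Fumarate is absent, so HaxR is inactive.
With no repressor bound, *cilL* is transcribed.
So CilL is produced and active.
Citrulline is present, so NolD is active.
c-di-GMP is present, so QuvG is active.
With repressor NolD bound, *temL* is not transcribed.
So TemL is not produced.
With repressor CilL bound, *mibA* is not transcribed.
→ *mibA* is OFF.
Co²⁺ is absent, so NerL is active.
Homoserine is present, so UlmY is inactive.
Required activator UlmY is absent, so *fenV* is not transcribed.
So FenV is not produced.
Sorbose is absent, so SibE is inactive.
With no repressor bound, *lomX* is transcribed.
→ *lomX* is ON.
Maltulose is present, so LutU is inactive.
Ornithine is absent, so BexN is inactive.
Required activator BexN is absent, so *jalG* is not transcribed.
→ *jalG* is OFF.
1 of the 5 genes is transcribed.

1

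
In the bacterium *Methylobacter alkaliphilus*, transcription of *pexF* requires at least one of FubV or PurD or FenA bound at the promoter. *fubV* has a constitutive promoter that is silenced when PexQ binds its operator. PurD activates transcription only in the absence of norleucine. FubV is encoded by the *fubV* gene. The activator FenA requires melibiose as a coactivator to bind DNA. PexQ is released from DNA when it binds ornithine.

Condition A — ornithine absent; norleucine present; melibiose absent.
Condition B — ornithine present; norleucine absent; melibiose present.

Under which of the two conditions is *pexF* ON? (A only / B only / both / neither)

B only

Condition A:
Ornithine is absent, so PexQ is active.
With repressor PexQ bound, *fubV* is not transcribed.
So FubV is not produced.
Norleucine is present, so PurD is inactive.
Melibiose is absent, so FenA is inactive.
No activator is available at the *pexF* promoter, so *pexF* is not transcribed.
→ *pexF* is OFF in A.
Condition B:
Ornithine is present, so PexQ is inactive.
With no repressor bound, *fubV* is transcribed.
So FubV is produced and active.
Norleucine is absent, so PurD is active.
Melibiose is present, so FenA is active.
Activator FubV is present, so *pexF* is transcribed.
→ *pexF* is ON in B.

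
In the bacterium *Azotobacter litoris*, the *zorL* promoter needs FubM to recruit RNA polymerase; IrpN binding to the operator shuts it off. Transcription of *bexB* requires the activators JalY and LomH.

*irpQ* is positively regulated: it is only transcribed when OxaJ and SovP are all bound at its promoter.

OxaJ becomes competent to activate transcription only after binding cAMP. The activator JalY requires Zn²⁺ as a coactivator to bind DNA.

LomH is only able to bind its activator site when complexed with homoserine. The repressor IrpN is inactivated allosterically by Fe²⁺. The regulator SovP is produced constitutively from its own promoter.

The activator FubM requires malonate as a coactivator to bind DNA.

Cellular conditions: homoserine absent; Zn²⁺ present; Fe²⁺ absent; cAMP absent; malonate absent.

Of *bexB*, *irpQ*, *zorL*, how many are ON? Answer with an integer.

0

Zn²⁺ is present, so JalY is active.
Homoserine is absent, so LomH is inactive.
Required activator LomH is absent, so *bexB* is not transcribed.
→ *bexB* is OFF.
cAMP is absent, so OxaJ is inactive.
SovP is produced constitutively and is active.
Required activator OxaJ is absent, so *irpQ* is not transcribed.
→ *irpQ* is OFF.
Malonate is absent, so FubM is inactive.
Fe²⁺ is absent, so IrpN is active.
With repressor IrpN bound, *zorL* is not transcribed.
→ *zorL* is OFF.
0 of the 3 genes are transcribed.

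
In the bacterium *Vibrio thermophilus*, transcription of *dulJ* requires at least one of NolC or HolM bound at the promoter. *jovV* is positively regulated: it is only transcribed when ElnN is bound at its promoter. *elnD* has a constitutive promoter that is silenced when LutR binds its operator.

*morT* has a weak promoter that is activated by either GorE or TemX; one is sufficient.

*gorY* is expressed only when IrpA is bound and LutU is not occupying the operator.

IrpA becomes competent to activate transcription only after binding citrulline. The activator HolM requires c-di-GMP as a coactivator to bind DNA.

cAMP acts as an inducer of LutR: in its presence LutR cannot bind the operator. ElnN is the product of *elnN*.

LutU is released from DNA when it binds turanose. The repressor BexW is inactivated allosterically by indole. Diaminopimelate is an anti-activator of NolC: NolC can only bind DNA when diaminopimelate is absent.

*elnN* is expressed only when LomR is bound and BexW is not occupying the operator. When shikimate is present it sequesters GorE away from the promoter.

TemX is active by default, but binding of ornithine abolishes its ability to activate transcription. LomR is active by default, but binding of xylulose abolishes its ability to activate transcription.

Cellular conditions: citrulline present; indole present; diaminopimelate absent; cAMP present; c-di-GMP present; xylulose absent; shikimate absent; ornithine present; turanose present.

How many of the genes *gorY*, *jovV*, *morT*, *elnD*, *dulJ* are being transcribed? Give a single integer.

5

Citrulline is present, so IrpA is active.
Turanose is present, so LutU is inactive.
No repressor is bound and IrpA is active, so *gorY* is transcribed.
→ *gorY* is ON.
Xylulose is absent, so LomR is active.
Indole is present, so BexW is inactive.
No repressor is bound and LomR is active, so *elnN* is transcribed.
So ElnN is produced and active.
No repressor is bound and ElnN is active, so *jovV* is transcribed.
→ *jovV* is ON.
Shikimate is absent, so GorE is active.
Ornithine is present, so TemX is inactive.
Activator GorE is present, so *morT* is transcribed.
→ *morT* is ON.
cAMP is present, so LutR is inactive.
With no repressor bound, *elnD* is transcribed.
→ *elnD* is ON.
Diaminopimelate is absent, so NolC is active.
c-di-GMP is present, so HolM is active.
Activator NolC is present, so *dulJ* is transcribed.
→ *dulJ* is ON.
5 of the 5 genes are transcribed.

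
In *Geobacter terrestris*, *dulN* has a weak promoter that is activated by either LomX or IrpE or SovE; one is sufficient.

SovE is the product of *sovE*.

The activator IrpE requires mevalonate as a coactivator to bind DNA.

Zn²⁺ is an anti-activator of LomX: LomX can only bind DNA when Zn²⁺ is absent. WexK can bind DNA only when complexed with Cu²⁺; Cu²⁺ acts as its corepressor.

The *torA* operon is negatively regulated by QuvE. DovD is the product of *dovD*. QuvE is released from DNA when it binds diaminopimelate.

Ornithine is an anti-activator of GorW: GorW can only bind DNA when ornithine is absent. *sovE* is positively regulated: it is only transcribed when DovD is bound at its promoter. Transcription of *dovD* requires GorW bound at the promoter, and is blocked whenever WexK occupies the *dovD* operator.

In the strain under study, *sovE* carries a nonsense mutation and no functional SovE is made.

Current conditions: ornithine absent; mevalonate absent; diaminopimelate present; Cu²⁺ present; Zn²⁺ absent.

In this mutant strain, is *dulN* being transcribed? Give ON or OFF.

ON

Zn²⁺ is absent, so LomX is active.
Mevalonate is absent, so IrpE is inactive.
SovE is non-functional in this strain, so it has no effect.
Activator LomX is present, so *dulN* is transcribed.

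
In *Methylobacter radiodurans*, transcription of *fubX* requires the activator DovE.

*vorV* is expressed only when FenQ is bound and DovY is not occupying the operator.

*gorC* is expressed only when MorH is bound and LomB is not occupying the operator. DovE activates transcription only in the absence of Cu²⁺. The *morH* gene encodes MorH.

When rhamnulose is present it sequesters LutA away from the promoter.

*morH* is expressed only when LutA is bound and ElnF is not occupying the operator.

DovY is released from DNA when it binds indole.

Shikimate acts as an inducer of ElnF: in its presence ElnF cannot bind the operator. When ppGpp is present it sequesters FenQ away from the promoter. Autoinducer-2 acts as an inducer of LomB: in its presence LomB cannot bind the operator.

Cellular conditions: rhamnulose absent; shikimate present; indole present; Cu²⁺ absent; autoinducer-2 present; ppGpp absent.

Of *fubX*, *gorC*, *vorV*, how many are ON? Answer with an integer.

Cu²⁺ is absent, so DovE is active.
No repressor is bound and DovE is active, so *fubX* is transcribed.
→ *fubX* is ON.
Rhamnulose is absent, so LutA is active.
Shikimate is present, so ElnF is inactive.
No repressor is bound and LutA is active, so *morH* is transcribed.
So MorH is produced and active.
Autoinducer-2 is present, so LomB is inactive.
No repressor is bound and MorH is active, so *gorC* is transcribed.
→ *gorC* is ON.
Indole is present, so DovY is inactive.
ppGpp is absent, so FenQ is active.
No repressor is bound and FenQ is active, so *vorV* is transcribed.
→ *vorV* is ON.
3 of the 3 genes are transcribed.

3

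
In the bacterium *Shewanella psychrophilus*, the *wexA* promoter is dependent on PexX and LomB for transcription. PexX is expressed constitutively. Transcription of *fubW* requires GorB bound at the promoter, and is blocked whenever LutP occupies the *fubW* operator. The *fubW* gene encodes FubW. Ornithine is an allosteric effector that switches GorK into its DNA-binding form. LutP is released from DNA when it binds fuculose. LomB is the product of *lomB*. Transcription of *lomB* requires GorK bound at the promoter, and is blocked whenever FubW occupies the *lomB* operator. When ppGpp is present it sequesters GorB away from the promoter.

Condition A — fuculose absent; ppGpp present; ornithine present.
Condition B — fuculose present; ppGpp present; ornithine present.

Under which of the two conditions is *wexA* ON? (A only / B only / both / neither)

both

Condition A:
PexX is produced constitutively and is active.
Fuculose is absent, so LutP is active.
ppGpp is present, so GorB is inactive.
With repressor LutP bound, *fubW* is not transcribed.
So FubW is not produced.
Ornithine is present, so GorK is active.
No repressor is bound and GorK is active, so *lomB* is transcribed.
So LomB is produced and active.
No repressor is bound and PexX and LomB are active, so *wexA* is transcribed.
→ *wexA* is ON in A.
Condition B:
PexX is produced constitutively and is active.
Fuculose is present, so LutP is inactive.
ppGpp is present, so GorB is inactive.
Required activator GorB is absent, so *fubW* is not transcribed.
So FubW is not produced.
Ornithine is present, so GorK is active.
No repressor is bound and GorK is active, so *lomB* is transcribed.
So LomB is produced and active.
No repressor is bound and PexX and LomB are active, so *wexA* is transcribed.
→ *wexA* is ON in B.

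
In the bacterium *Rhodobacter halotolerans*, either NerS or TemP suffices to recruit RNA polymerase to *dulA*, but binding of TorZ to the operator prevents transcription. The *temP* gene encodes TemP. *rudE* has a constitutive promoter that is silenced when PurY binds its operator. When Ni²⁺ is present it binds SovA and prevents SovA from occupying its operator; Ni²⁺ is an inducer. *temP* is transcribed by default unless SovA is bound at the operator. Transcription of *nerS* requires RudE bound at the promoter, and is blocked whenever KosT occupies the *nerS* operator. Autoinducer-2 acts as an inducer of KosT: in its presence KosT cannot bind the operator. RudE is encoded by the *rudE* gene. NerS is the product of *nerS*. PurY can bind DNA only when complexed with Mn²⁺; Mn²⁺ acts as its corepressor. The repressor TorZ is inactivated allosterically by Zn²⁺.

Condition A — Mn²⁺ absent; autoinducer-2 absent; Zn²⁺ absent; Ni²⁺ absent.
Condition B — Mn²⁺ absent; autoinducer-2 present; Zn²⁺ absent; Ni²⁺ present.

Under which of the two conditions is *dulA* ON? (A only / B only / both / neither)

Condition A:
Mn²⁺ is absent, so PurY is inactive.
With no repressor bound, *rudE* is transcribed.
So RudE is produced and active.
Autoinducer-2 is absent, so KosT is active.
With repressor KosT bound, *nerS* is not transcribed.
So NerS is not produced.
Zn²⁺ is absent, so TorZ is active.
Ni²⁺ is absent, so SovA is active.
With repressor SovA bound, *temP* is not transcribed.
So TemP is not produced.
With repressor TorZ bound, *dulA* is not transcribed.
→ *dulA* is OFF in A.
Condition B:
Mn²⁺ is absent, so PurY is inactive.
With no repressor bound, *rudE* is transcribed.
So RudE is produced and active.
Autoinducer-2 is present, so KosT is inactive.
No repressor is bound and RudE is active, so *nerS* is transcribed.
So NerS is produced and active.
Zn²⁺ is absent, so TorZ is active.
Ni²⁺ is present, so SovA is inactive.
With no repressor bound, *temP* is transcribed.
So TemP is produced and active.
With repressor TorZ bound, *dulA* is not transcribed.
→ *dulA* is OFF in B.

neither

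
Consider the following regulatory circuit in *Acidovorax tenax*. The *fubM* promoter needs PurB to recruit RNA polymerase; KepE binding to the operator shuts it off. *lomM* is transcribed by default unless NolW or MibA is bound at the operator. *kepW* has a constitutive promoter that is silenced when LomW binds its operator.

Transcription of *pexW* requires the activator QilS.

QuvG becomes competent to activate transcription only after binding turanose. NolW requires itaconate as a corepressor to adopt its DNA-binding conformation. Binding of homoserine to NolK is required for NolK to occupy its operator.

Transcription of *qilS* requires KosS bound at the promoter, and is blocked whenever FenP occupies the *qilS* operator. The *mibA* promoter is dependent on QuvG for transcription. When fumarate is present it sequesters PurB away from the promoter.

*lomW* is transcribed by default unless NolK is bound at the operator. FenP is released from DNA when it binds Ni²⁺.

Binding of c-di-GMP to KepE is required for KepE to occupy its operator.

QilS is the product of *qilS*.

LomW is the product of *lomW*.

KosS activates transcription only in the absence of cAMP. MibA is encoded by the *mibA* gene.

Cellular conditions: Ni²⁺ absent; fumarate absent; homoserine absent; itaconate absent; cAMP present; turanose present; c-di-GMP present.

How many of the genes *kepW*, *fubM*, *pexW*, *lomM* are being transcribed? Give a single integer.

0

Homoserine is absent, so NolK is inactive.
With no repressor bound, *lomW* is transcribed.
So LomW is produced and active.
With repressor LomW bound, *kepW* is not transcribed.
→ *kepW* is OFF.
c-di-GMP is present, so KepE is active.
Fumarate is absent, so PurB is active.
With repressor KepE bound, *fubM* is not transcribed.
→ *fubM* is OFF.
Ni²⁺ is absent, so FenP is active.
cAMP is present, so KosS is inactive.
With repressor FenP bound, *qilS* is not transcribed.
So QilS is not produced.
Required activator QilS is absent, so *pexW* is not transcribed.
→ *pexW* is OFF.
Itaconate is absent, so NolW is inactive.
Turanose is present, so QuvG is active.
No repressor is bound and QuvG is active, so *mibA* is transcribed.
So MibA is produced and active.
With repressor MibA bound, *lomM* is not transcribed.
→ *lomM* is OFF.
0 of the 4 genes are transcribed.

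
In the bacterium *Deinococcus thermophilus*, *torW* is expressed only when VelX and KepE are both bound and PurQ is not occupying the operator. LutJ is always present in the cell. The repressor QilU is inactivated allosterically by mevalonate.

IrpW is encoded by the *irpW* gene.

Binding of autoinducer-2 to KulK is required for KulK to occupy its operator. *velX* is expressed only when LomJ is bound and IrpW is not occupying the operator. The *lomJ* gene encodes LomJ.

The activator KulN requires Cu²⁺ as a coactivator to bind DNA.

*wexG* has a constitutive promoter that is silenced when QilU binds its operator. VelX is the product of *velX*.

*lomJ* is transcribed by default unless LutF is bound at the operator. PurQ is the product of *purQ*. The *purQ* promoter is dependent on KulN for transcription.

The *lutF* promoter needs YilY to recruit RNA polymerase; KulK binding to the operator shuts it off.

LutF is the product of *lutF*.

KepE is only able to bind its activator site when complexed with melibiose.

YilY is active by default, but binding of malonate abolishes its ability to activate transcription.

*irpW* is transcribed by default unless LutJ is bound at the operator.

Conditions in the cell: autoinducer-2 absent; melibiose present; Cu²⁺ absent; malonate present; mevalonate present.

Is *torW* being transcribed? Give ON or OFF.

ON

Autoinducer-2 is absent, so KulK is inactive.
Malonate is present, so YilY is inactive.
Required activator YilY is absent, so *lutF* is not transcribed.
So LutF is not produced.
With no repressor bound, *lomJ* is transcribed.
So LomJ is produced and active.
LutJ is produced constitutively and is active.
With repressor LutJ bound, *irpW* is not transcribed.
So IrpW is not produced.
No repressor is bound and LomJ is active, so *velX* is transcribed.
So VelX is produced and active.
Melibiose is present, so KepE is active.
Cu²⁺ is absent, so KulN is inactive.
Required activator KulN is absent, so *purQ* is not transcribed.
So PurQ is not produced.
No repressor is bound and VelX and KepE are active, so *torW* is transcribed.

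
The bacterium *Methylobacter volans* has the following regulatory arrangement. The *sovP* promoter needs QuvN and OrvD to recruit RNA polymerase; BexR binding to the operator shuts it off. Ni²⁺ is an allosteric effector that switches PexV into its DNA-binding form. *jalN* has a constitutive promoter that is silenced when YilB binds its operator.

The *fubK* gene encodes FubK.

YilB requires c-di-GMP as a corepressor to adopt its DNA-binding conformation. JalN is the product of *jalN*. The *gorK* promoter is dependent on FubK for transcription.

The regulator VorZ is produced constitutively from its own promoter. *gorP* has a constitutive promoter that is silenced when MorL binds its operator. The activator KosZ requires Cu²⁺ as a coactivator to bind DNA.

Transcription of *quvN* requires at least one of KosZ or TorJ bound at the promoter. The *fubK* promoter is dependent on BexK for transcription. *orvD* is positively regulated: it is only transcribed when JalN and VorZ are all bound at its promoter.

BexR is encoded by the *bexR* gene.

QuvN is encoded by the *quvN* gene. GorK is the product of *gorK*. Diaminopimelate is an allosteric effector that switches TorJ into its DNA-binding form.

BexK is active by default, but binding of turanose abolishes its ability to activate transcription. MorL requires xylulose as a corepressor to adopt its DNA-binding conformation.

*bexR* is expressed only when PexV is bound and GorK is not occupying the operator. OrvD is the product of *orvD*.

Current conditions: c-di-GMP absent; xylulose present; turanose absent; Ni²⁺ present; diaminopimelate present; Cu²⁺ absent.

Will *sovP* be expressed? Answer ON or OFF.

Cu²⁺ is absent, so KosZ is inactive.
Diaminopimelate is present, so TorJ is active.
Activator TorJ is present, so *quvN* is transcribed.
So QuvN is produced and active.
c-di-GMP is absent, so YilB is inactive.
With no repressor bound, *jalN* is transcribed.
So JalN is produced and active.
VorZ is produced constitutively and is active.
No repressor is bound and JalN and VorZ are active, so *orvD* is transcribed.
So OrvD is produced and active.
Turanose is absent, so BexK is active.
No repressor is bound and BexK is active, so *fubK* is transcribed.
So FubK is produced and active.
No repressor is bound and FubK is active, so *gorK* is transcribed.
So GorK is produced and active.
Ni²⁺ is present, so PexV is active.
With repressor GorK bound, *bexR* is not transcribed.
So BexR is not produced.
No repressor is bound and QuvN and OrvD are active, so *sovP* is transcribed.

ON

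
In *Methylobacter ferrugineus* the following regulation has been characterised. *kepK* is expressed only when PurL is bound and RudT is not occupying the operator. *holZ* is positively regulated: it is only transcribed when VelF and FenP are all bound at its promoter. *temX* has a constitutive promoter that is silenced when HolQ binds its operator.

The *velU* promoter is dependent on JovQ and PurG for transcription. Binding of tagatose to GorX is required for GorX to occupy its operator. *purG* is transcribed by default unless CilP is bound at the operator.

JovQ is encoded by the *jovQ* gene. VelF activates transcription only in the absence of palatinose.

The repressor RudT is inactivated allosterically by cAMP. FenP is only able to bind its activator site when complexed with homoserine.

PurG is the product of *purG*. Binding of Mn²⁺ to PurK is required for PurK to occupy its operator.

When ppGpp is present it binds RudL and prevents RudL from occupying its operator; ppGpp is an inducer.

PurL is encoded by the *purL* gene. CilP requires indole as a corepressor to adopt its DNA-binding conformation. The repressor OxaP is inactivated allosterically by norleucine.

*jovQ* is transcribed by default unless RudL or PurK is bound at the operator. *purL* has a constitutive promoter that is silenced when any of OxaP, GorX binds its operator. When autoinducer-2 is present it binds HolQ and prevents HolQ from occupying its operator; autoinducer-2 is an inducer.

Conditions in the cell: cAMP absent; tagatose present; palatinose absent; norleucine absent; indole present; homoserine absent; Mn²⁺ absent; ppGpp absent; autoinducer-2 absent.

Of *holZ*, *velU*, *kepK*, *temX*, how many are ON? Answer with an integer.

0

Palatinose is absent, so VelF is active.
Homoserine is absent, so FenP is inactive.
Required activator FenP is absent, so *holZ* is not transcribed.
→ *holZ* is OFF.
ppGpp is absent, so RudL is active.
Mn²⁺ is absent, so PurK is inactive.
With repressor RudL bound, *jovQ* is not transcribed.
So JovQ is not produced.
Indole is present, so CilP is active.
With repressor CilP bound, *purG* is not transcribed.
So PurG is not produced.
Required activator JovQ is absent, so *velU* is not transcribed.
→ *velU* is OFF.
Norleucine is absent, so OxaP is active.
Tagatose is present, so GorX is active.
With repressor OxaP bound, *purL* is not transcribed.
So PurL is not produced.
cAMP is absent, so RudT is active.
With repressor RudT bound, *kepK* is not transcribed.
→ *kepK* is OFF.
Autoinducer-2 is absent, so HolQ is active.
With repressor HolQ bound, *temX* is not transcribed.
→ *temX* is OFF.
0 of the 4 genes are transcribed.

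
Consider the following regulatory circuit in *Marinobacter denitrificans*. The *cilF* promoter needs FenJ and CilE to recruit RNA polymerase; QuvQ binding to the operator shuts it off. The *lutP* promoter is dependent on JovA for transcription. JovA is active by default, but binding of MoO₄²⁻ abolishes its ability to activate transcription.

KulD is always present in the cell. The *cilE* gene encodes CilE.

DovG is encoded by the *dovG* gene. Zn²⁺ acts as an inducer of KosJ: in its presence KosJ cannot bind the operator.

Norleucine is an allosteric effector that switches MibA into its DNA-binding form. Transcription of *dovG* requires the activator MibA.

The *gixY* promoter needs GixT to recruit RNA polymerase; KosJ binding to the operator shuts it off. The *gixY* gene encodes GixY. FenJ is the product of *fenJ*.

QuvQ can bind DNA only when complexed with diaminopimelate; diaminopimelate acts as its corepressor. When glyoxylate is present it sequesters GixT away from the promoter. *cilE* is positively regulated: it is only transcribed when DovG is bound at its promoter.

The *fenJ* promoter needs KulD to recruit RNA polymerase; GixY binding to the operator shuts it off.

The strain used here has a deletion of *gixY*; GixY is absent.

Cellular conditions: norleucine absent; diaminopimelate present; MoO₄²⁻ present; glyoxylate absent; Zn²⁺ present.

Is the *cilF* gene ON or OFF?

GixY is non-functional in this strain, so it has no effect.
KulD is produced constitutively and is active.
No repressor is bound and KulD is active, so *fenJ* is transcribed.
So FenJ is produced and active.
Norleucine is absent, so MibA is inactive.
Required activator MibA is absent, so *dovG* is not transcribed.
So DovG is not produced.
Required activator DovG is absent, so *cilE* is not transcribed.
So CilE is not produced.
Diaminopimelate is present, so QuvQ is active.
With repressor QuvQ bound, *cilF* is not transcribed.

OFF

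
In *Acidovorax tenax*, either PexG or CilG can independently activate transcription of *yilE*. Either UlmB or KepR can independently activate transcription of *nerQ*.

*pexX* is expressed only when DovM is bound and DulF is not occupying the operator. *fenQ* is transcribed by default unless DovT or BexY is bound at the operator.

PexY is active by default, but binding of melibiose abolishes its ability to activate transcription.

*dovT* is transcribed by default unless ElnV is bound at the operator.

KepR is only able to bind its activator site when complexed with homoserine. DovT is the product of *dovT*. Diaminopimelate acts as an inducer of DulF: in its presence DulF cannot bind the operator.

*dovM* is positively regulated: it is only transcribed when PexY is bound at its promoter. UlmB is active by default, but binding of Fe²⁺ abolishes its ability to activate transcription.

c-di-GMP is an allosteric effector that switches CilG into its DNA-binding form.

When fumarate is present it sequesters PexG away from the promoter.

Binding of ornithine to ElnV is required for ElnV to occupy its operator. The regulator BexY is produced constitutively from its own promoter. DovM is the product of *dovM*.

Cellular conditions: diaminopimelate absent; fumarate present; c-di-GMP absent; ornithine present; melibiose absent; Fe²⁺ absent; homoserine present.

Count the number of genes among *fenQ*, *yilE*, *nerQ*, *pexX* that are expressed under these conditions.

Ornithine is present, so ElnV is active.
With repressor ElnV bound, *dovT* is not transcribed.
So DovT is not produced.
BexY is produced constitutively and is active.
With repressor BexY bound, *fenQ* is not transcribed.
→ *fenQ* is OFF.
Fumarate is present, so PexG is inactive.
c-di-GMP is absent, so CilG is inactive.
No activator is available at the *yilE* promoter, so *yilE* is not transcribed.
→ *yilE* is OFF.
Fe²⁺ is absent, so UlmB is active.
Homoserine is present, so KepR is active.
Activator UlmB is present, so *nerQ* is transcribed.
→ *nerQ* is ON.
Melibiose is absent, so PexY is active.
No repressor is bound and PexY is active, so *dovM* is transcribed.
So DovM is produced and active.
Diaminopimelate is absent, so DulF is active.
With repressor DulF bound, *pexX* is not transcribed.
→ *pexX* is OFF.
1 of the 4 genes is transcribed.

1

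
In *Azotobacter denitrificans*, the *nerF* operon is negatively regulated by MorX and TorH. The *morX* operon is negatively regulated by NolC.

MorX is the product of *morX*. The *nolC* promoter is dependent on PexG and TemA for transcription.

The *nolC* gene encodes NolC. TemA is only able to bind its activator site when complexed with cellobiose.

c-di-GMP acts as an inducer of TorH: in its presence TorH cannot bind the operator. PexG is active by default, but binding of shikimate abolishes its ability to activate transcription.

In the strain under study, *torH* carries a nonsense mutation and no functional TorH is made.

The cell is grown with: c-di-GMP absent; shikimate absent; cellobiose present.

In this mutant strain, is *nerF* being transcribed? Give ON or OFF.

Shikimate is absent, so PexG is active.
Cellobiose is present, so TemA is active.
No repressor is bound and PexG and TemA are active, so *nolC* is transcribed.
So NolC is produced and active.
With repressor NolC bound, *morX* is not transcribed.
So MorX is not produced.
TorH is non-functional in this strain, so it has no effect.
With no repressor bound, *nerF* is transcribed.

ON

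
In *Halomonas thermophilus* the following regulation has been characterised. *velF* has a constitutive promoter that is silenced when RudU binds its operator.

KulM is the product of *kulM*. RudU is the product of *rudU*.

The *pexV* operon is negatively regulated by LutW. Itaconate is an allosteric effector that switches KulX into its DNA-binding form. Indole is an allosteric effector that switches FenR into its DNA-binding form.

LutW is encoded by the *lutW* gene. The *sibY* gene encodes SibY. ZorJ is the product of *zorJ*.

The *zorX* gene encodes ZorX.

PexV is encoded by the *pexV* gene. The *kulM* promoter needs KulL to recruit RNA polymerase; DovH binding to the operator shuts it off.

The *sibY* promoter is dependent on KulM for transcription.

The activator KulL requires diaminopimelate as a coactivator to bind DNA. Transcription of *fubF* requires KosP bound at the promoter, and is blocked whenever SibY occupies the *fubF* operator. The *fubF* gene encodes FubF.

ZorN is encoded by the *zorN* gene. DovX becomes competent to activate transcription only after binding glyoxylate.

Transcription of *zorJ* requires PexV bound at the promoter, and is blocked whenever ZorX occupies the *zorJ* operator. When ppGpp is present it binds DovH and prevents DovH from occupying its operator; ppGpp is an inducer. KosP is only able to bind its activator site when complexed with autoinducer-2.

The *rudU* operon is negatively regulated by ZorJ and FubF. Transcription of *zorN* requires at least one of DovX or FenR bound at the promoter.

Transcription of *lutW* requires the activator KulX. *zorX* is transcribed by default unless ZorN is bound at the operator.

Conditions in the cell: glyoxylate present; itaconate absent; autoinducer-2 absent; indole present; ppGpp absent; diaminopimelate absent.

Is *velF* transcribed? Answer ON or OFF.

ON

Glyoxylate is present, so DovX is active.
Indole is present, so FenR is active.
Activator DovX is present, so *zorN* is transcribed.
So ZorN is produced and active.
With repressor ZorN bound, *zorX* is not transcribed.
So ZorX is not produced.
Itaconate is absent, so KulX is inactive.
Required activator KulX is absent, so *lutW* is not transcribed.
So LutW is not produced.
With no repressor bound, *pexV* is transcribed.
So PexV is produced and active.
No repressor is bound and PexV is active, so *zorJ* is transcribed.
So ZorJ is produced and active.
Diaminopimelate is absent, so KulL is inactive.
ppGpp is absent, so DovH is active.
With repressor DovH bound, *kulM* is not transcribed.
So KulM is not produced.
Required activator KulM is absent, so *sibY* is not transcribed.
So SibY is not produced.
Autoinducer-2 is absent, so KosP is inactive.
Required activator KosP is absent, so *fubF* is not transcribed.
So FubF is not produced.
With repressor ZorJ bound, *rudU* is not transcribed.
So RudU is not produced.
With no repressor bound, *velF* is transcribed.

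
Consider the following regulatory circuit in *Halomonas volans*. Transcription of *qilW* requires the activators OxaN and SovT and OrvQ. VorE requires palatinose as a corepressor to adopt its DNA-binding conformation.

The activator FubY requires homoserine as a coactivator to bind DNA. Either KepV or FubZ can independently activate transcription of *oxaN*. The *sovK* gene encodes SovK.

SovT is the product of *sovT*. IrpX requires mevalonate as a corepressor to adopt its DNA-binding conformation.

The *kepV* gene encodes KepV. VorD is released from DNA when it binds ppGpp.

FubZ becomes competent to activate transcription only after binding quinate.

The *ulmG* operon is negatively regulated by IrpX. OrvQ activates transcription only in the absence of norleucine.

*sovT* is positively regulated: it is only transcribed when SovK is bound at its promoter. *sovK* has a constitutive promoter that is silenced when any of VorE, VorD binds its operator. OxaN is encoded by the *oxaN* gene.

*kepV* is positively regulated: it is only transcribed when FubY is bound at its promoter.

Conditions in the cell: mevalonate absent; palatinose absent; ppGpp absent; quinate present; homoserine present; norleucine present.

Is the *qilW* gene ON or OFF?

Homoserine is present, so FubY is active.
No repressor is bound and FubY is active, so *kepV* is transcribed.
So KepV is produced and active.
Quinate is present, so FubZ is active.
Activator KepV is present, so *oxaN* is transcribed.
So OxaN is produced and active.
Palatinose is absent, so VorE is inactive.
ppGpp is absent, so VorD is active.
With repressor VorD bound, *sovK* is not transcribed.
So SovK is not produced.
Required activator SovK is absent, so *sovT* is not transcribed.
So SovT is not produced.
Norleucine is present, so OrvQ is inactive.
Required activator SovT is absent, so *qilW* is not transcribed.

OFF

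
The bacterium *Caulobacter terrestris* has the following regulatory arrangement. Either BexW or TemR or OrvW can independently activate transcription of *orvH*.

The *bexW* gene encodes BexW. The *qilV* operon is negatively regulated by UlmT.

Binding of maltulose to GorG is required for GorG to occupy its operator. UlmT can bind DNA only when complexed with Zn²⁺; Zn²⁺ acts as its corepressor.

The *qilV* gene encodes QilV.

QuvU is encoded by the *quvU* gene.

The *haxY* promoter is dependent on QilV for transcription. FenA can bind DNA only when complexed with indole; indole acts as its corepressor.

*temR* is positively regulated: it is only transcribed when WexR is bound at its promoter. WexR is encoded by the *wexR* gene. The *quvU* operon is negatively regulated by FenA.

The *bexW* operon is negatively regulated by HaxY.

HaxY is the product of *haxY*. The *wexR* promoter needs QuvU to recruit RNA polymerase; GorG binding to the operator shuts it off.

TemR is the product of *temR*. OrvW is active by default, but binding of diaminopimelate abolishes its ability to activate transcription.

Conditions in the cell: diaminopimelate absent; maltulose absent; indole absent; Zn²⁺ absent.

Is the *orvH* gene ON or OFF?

ON

Zn²⁺ is absent, so UlmT is inactive.
With no repressor bound, *qilV* is transcribed.
So QilV is produced and active.
No repressor is bound and QilV is active, so *haxY* is transcribed.
So HaxY is produced and active.
With repressor HaxY bound, *bexW* is not transcribed.
So BexW is not produced.
Maltulose is absent, so GorG is inactive.
Indole is absent, so FenA is inactive.
With no repressor bound, *quvU* is transcribed.
So QuvU is produced and active.
No repressor is bound and QuvU is active, so *wexR* is transcribed.
So WexR is produced and active.
No repressor is bound and WexR is active, so *temR* is transcribed.
So TemR is produced and active.
Diaminopimelate is absent, so OrvW is active.
Activator TemR is present, so *orvH* is transcribed.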